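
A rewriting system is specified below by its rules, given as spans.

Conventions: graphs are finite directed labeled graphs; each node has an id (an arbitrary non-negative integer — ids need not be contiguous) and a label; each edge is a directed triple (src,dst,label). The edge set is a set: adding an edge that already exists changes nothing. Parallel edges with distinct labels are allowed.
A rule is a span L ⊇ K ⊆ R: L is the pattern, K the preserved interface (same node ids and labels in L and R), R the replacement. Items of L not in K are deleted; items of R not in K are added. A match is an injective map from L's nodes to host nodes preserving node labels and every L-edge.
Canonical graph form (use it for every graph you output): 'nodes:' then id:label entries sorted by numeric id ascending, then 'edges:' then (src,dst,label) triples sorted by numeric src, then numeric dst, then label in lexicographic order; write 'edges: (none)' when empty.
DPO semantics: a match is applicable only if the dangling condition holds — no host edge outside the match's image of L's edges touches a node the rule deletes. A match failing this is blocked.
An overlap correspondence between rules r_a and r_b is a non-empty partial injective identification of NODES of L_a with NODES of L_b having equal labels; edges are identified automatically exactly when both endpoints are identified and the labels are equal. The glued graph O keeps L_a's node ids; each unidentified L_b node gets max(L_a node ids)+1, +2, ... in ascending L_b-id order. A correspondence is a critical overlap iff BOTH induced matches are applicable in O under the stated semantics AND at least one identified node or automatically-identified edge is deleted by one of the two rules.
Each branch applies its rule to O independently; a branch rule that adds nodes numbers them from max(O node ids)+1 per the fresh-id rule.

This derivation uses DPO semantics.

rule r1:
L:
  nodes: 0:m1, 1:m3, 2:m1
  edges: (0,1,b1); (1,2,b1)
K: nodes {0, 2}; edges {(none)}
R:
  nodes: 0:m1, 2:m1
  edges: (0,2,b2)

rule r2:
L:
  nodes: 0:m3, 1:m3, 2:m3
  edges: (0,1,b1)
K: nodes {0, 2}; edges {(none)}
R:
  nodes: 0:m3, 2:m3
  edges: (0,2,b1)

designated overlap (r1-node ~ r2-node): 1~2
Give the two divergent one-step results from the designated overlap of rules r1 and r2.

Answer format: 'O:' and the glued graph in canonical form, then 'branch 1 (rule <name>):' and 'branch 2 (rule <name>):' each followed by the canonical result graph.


O:
nodes: 0:m1, 1:m3, 2:m1, 3:m3, 4:m3
edges: (0,1,b1); (1,2,b1); (3,4,b1)
branch 1 (rule r1):
nodes: 0:m1, 2:m1, 3:m3, 4:m3
edges: (0,2,b2); (3,4,b1)
branch 2 (rule r2):
nodes: 0:m1, 1:m3, 2:m1, 3:m3
edges: (0,1,b1); (1,2,b1); (3,1,b1)


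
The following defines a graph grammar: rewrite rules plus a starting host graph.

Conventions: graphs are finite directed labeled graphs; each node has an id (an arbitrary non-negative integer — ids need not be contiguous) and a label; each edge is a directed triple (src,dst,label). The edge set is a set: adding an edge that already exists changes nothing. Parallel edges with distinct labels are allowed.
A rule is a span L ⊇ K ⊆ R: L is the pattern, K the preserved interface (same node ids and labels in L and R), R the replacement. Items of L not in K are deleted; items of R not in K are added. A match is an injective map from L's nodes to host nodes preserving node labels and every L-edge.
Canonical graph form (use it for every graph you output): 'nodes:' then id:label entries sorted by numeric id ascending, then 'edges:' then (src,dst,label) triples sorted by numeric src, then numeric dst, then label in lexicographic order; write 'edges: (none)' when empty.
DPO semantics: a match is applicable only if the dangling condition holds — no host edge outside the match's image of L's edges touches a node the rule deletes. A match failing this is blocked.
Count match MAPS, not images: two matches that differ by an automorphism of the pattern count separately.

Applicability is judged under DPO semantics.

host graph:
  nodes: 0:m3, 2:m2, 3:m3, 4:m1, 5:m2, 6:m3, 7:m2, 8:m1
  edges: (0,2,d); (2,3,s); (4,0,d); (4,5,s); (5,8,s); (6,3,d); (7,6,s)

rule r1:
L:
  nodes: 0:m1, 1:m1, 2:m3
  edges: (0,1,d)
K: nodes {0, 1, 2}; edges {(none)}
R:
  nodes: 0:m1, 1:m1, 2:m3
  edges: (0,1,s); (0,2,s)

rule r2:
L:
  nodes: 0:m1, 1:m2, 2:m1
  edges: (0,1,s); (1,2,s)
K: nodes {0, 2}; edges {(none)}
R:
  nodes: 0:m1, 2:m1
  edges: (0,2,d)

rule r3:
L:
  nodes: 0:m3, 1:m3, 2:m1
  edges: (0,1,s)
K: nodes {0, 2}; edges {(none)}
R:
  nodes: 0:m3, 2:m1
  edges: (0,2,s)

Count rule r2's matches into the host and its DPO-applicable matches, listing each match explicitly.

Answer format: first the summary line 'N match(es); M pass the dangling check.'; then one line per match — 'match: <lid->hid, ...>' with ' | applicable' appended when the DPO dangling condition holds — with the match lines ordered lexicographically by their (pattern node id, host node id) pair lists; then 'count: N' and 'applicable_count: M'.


1 match(es); 1 pass the dangling check.
match: 0->4, 1->5, 2->8 | applicable
count: 1
applicable_count: 1


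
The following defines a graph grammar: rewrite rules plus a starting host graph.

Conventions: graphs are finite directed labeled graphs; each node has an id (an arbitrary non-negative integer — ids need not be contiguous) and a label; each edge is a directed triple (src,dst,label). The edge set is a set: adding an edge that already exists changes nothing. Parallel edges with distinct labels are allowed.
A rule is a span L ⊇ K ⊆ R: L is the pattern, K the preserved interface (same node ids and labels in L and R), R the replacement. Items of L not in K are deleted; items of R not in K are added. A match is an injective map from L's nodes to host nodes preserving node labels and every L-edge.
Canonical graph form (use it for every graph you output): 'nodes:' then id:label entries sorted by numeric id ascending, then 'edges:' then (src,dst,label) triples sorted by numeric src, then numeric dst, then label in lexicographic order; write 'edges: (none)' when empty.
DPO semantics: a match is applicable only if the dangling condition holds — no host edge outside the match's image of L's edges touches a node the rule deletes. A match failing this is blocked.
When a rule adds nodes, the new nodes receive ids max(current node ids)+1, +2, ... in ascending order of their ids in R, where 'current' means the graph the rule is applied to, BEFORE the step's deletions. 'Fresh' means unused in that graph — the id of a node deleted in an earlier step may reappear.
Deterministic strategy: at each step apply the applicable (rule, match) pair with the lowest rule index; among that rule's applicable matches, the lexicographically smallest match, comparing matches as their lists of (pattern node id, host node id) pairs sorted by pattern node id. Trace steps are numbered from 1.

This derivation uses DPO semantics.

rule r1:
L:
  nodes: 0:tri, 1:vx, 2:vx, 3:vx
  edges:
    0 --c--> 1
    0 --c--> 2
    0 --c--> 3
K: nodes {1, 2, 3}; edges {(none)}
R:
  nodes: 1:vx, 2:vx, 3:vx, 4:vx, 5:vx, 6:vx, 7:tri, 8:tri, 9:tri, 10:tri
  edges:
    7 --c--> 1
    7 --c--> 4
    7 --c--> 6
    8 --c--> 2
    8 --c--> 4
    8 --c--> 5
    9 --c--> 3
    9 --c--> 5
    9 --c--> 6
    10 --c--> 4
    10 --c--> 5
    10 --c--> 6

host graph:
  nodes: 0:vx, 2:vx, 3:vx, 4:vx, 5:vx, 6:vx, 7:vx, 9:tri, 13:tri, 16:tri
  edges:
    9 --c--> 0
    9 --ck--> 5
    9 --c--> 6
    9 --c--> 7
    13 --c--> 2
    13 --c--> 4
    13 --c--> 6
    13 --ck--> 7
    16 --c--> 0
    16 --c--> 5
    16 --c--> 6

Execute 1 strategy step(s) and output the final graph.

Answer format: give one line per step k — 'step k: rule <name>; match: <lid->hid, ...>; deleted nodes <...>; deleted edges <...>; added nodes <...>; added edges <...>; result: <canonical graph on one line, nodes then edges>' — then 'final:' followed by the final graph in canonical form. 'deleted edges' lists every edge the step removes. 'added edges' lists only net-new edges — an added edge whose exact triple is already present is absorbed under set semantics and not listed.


step 1: rule r1; match: 0->16, 1->0, 2->5, 3->6; deleted nodes 16; deleted edges (16,0,c); (16,5,c); (16,6,c); added nodes 17, 18, 19, 20, 21, 22, 23; added edges (20,0,c); (20,17,c); (20,19,c); (21,5,c); (21,17,c); (21,18,c); (22,6,c); (22,18,c); (22,19,c); (23,17,c); (23,18,c); (23,19,c); result: nodes: 0:vx, 2:vx, 3:vx, 4:vx, 5:vx, 6:vx, 7:vx, 9:tri, 13:tri, 17:vx, 18:vx, 19:vx, 20:tri, 21:tri, 22:tri, 23:tri edges: (9,0,c); (9,5,ck); (9,6,c); (9,7,c); (13,2,c); (13,4,c); (13,6,c); (13,7,ck); (20,0,c); (20,17,c); (20,19,c); (21,5,c); (21,17,c); (21,18,c); (22,6,c); (22,18,c); (22,19,c); (23,17,c); (23,18,c); (23,19,c)
final:
nodes: 0:vx, 2:vx, 3:vx, 4:vx, 5:vx, 6:vx, 7:vx, 9:tri, 13:tri, 17:vx, 18:vx, 19:vx, 20:tri, 21:tri, 22:tri, 23:tri
edges: (9,0,c); (9,5,ck); (9,6,c); (9,7,c); (13,2,c); (13,4,c); (13,6,c); (13,7,ck); (20,0,c); (20,17,c); (20,19,c); (21,5,c); (21,17,c); (21,18,c); (22,6,c); (22,18,c); (22,19,c); (23,17,c); (23,18,c); (23,19,c)


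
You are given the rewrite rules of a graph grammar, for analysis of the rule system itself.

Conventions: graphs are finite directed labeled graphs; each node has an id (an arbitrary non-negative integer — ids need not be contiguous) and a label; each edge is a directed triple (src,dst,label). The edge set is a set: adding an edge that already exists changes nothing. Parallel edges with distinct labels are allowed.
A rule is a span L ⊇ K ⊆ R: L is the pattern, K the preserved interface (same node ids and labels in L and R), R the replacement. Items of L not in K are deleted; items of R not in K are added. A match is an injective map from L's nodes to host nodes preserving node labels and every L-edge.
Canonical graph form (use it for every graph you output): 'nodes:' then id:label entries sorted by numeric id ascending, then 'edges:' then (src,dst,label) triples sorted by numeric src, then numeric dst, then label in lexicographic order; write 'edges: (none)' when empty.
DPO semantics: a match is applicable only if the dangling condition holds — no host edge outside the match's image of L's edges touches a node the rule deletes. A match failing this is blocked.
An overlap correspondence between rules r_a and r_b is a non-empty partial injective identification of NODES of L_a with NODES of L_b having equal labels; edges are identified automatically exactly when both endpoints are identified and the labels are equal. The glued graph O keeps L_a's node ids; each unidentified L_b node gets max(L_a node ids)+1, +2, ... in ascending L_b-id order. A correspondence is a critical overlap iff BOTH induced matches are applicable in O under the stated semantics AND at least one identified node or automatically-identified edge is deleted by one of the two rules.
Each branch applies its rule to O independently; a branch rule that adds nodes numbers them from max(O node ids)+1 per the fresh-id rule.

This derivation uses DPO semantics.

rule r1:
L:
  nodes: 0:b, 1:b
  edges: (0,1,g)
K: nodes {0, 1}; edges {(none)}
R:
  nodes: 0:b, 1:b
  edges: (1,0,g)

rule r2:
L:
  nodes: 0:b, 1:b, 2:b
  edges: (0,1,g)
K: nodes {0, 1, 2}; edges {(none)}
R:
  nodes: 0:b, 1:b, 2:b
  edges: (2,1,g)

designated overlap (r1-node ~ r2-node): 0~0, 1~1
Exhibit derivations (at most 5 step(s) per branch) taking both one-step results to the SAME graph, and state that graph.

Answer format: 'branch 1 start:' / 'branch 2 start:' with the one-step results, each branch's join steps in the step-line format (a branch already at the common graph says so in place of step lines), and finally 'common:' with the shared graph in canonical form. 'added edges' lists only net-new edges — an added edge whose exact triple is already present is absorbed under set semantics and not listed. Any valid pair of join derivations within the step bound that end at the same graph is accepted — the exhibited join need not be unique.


branch 1 start:
nodes: 0:b, 1:b, 2:b
edges: (1,0,g)
branch 2 start:
nodes: 0:b, 1:b, 2:b
edges: (2,1,g)
branch 1 step 1: rule r1; match: 0->1, 1->0; deleted nodes (none); deleted edges (1,0,g); added nodes (none); added edges (0,1,g); result: nodes: 0:b, 1:b, 2:b edges: (0,1,g)
branch 2 step 1: rule r2; match: 0->2, 1->1, 2->0; deleted nodes (none); deleted edges (2,1,g); added nodes (none); added edges (0,1,g); result: nodes: 0:b, 1:b, 2:b edges: (0,1,g)
common:
nodes: 0:b, 1:b, 2:b
edges: (0,1,g)


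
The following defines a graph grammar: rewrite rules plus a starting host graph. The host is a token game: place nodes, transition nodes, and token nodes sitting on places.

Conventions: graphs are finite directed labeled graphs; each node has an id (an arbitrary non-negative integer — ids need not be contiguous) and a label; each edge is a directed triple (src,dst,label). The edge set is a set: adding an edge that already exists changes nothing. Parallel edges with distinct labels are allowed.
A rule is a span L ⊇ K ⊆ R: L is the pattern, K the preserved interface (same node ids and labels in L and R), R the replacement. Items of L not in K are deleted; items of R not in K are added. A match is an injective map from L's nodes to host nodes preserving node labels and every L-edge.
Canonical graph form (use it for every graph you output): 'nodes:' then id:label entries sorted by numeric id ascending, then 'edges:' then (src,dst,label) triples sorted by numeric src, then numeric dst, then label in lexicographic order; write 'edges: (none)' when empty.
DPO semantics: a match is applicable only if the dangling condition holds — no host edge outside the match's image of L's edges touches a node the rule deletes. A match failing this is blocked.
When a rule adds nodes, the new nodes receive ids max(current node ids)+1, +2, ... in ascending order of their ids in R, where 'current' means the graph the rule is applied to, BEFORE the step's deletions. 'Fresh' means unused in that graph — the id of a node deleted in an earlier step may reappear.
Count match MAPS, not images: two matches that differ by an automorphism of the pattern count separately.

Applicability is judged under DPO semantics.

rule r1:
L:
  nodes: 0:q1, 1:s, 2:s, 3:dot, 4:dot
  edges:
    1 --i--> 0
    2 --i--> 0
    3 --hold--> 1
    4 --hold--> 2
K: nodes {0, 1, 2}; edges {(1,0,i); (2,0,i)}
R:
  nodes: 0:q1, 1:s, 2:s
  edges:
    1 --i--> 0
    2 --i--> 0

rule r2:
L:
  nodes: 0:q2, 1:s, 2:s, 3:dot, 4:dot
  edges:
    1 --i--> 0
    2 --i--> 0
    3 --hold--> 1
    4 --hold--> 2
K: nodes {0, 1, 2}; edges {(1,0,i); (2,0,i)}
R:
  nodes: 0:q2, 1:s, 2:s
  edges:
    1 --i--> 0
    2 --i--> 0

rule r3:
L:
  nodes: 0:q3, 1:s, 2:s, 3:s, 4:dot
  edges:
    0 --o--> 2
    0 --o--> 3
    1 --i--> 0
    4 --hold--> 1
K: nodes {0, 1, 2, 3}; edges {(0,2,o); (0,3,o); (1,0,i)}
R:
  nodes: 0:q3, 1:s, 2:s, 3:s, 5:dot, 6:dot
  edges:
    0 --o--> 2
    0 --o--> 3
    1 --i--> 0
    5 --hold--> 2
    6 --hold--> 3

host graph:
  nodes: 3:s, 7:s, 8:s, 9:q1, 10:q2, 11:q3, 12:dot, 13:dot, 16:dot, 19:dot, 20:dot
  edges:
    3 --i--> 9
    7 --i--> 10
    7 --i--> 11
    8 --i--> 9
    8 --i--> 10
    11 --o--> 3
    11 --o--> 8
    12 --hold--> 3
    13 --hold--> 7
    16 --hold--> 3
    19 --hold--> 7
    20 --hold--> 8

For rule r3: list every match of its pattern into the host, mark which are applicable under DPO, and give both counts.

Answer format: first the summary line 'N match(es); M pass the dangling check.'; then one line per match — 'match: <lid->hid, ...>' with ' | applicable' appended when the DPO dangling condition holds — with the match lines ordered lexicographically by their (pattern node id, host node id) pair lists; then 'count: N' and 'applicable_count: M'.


4 match(es); 4 pass the dangling check.
match: 0->11, 1->7, 2->3, 3->8, 4->13 | applicable
match: 0->11, 1->7, 2->3, 3->8, 4->19 | applicable
match: 0->11, 1->7, 2->8, 3->3, 4->13 | applicable
match: 0->11, 1->7, 2->8, 3->3, 4->19 | applicable
count: 4
applicable_count: 4


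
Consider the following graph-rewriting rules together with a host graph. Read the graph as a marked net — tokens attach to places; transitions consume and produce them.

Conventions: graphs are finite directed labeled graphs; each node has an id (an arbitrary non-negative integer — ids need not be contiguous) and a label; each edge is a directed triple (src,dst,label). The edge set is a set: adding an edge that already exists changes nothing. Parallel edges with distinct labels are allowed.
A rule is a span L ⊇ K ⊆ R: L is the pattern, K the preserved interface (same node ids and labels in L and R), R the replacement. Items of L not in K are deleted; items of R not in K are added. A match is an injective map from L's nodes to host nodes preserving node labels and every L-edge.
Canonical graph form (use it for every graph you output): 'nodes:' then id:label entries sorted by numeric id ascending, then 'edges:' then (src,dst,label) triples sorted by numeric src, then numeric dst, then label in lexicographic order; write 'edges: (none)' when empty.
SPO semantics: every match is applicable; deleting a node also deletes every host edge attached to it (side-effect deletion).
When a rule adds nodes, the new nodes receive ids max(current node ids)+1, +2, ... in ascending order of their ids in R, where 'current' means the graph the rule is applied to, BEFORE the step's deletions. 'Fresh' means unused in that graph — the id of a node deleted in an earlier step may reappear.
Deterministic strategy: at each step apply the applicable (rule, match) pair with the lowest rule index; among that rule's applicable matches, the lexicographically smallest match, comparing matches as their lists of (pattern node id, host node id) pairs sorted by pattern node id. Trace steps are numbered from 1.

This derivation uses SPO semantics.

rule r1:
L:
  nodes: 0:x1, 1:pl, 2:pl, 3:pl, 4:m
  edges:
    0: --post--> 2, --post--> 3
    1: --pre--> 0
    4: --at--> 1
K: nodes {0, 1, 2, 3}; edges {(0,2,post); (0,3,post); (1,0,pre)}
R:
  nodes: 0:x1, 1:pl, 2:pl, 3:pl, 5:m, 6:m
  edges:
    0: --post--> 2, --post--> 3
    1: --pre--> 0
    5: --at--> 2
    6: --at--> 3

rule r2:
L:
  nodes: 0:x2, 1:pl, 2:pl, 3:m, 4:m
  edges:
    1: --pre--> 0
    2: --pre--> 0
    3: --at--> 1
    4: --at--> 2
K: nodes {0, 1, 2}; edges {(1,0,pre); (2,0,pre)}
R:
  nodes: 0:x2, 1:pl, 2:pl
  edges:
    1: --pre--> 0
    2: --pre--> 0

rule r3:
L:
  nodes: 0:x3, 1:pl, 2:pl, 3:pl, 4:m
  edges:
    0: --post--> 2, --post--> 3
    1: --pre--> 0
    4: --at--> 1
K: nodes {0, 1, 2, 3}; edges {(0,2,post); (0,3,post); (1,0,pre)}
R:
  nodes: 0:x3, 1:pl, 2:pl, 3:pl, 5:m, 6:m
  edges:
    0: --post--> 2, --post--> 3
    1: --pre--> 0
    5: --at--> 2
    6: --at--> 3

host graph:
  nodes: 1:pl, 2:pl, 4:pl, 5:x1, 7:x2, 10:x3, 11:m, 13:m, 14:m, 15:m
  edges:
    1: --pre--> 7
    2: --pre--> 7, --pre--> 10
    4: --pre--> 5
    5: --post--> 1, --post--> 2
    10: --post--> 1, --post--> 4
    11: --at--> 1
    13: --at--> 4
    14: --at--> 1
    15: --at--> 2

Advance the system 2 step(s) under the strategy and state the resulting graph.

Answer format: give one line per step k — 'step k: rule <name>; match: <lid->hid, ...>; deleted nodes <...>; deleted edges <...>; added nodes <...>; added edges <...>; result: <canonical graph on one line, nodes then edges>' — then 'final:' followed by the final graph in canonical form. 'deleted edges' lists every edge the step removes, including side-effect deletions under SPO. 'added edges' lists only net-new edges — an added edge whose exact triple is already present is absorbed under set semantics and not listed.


step 1: rule r1; match: 0->5, 1->4, 2->1, 3->2, 4->13; deleted nodes 13; deleted edges (13,4,at); added nodes 16, 17; added edges (16,1,at); (17,2,at); result: nodes: 1:pl, 2:pl, 4:pl, 5:x1, 7:x2, 10:x3, 11:m, 14:m, 15:m, 16:m, 17:m edges: (1,7,pre); (2,7,pre); (2,10,pre); (4,5,pre); (5,1,post); (5,2,post); (10,1,post); (10,4,post); (11,1,at); (14,1,at); (15,2,at); (16,1,at); (17,2,at)
step 2: rule r2; match: 0->7, 1->1, 2->2, 3->11, 4->15; deleted nodes 11, 15; deleted edges (11,1,at); (15,2,at); added nodes (none); added edges (none); result: nodes: 1:pl, 2:pl, 4:pl, 5:x1, 7:x2, 10:x3, 14:m, 16:m, 17:m edges: (1,7,pre); (2,7,pre); (2,10,pre); (4,5,pre); (5,1,post); (5,2,post); (10,1,post); (10,4,post); (14,1,at); (16,1,at); (17,2,at)
final:
nodes: 1:pl, 2:pl, 4:pl, 5:x1, 7:x2, 10:x3, 14:m, 16:m, 17:m
edges: (1,7,pre); (2,7,pre); (2,10,pre); (4,5,pre); (5,1,post); (5,2,post); (10,1,post); (10,4,post); (14,1,at); (16,1,at); (17,2,at)


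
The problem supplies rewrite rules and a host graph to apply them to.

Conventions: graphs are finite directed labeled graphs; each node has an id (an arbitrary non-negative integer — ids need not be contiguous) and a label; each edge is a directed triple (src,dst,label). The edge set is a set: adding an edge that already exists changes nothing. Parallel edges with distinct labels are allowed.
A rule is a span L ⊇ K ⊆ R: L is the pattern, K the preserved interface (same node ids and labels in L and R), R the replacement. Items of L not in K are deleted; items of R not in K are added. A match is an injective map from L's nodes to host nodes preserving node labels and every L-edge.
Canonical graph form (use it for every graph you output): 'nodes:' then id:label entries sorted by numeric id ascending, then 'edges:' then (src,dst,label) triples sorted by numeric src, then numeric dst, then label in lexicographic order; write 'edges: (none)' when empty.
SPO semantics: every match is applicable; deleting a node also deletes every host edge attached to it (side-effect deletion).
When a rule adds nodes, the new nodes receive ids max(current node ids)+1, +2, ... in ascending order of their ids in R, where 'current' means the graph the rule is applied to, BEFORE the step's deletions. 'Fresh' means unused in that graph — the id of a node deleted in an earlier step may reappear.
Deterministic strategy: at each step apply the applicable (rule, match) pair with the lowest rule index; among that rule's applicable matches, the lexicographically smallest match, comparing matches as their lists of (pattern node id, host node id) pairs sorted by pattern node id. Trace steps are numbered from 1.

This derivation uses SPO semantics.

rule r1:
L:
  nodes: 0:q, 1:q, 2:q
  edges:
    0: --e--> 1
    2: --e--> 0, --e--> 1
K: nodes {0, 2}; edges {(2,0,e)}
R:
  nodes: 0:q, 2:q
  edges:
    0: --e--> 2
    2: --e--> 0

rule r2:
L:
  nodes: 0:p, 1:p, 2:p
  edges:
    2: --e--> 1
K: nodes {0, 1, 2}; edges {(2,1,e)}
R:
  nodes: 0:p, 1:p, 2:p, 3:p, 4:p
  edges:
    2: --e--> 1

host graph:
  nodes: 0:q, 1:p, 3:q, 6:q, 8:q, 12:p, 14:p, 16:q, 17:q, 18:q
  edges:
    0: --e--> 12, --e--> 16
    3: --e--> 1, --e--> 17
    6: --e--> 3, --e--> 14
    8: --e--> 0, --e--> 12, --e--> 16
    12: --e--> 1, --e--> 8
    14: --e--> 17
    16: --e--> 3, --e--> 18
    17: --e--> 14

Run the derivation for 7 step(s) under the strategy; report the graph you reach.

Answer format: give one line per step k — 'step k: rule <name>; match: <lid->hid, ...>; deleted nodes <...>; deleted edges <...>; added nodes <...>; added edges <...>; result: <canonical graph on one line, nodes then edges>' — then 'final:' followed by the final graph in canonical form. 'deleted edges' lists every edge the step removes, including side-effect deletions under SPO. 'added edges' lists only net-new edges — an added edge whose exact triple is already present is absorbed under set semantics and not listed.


step 1: rule r1; match: 0->0, 1->16, 2->8; deleted nodes 16; deleted edges (0,16,e); (8,16,e); (16,3,e); (16,18,e); added nodes (none); added edges (0,8,e); result: nodes: 0:q, 1:p, 3:q, 6:q, 8:q, 12:p, 14:p, 17:q, 18:q edges: (0,8,e); (0,12,e); (3,1,e); (3,17,e); (6,3,e); (6,14,e); (8,0,e); (8,12,e); (12,1,e); (12,8,e); (14,17,e); (17,14,e)
step 2: rule r2; match: 0->14, 1->1, 2->12; deleted nodes (none); deleted edges (none); added nodes 19, 20; added edges (none); result: nodes: 0:q, 1:p, 3:q, 6:q, 8:q, 12:p, 14:p, 17:q, 18:q, 19:p, 20:p edges: (0,8,e); (0,12,e); (3,1,e); (3,17,e); (6,3,e); (6,14,e); (8,0,e); (8,12,e); (12,1,e); (12,8,e); (14,17,e); (17,14,e)
step 3: rule r2; match: 0->14, 1->1, 2->12; deleted nodes (none); deleted edges (none); added nodes 21, 22; added edges (none); result: nodes: 0:q, 1:p, 3:q, 6:q, 8:q, 12:p, 14:p, 17:q, 18:q, 19:p, 20:p, 21:p, 22:p edges: (0,8,e); (0,12,e); (3,1,e); (3,17,e); (6,3,e); (6,14,e); (8,0,e); (8,12,e); (12,1,e); (12,8,e); (14,17,e); (17,14,e)
step 4: rule r2; match: 0->14, 1->1, 2->12; deleted nodes (none); deleted edges (none); added nodes 23, 24; added edges (none); result: nodes: 0:q, 1:p, 3:q, 6:q, 8:q, 12:p, 14:p, 17:q, 18:q, 19:p, 20:p, 21:p, 22:p, 23:p, 24:p edges: (0,8,e); (0,12,e); (3,1,e); (3,17,e); (6,3,e); (6,14,e); (8,0,e); (8,12,e); (12,1,e); (12,8,e); (14,17,e); (17,14,e)
step 5: rule r2; match: 0->14, 1->1, 2->12; deleted nodes (none); deleted edges (none); added nodes 25, 26; added edges (none); result: nodes: 0:q, 1:p, 3:q, 6:q, 8:q, 12:p, 14:p, 17:q, 18:q, 19:p, 20:p, 21:p, 22:p, 23:p, 24:p, 25:p, 26:p edges: (0,8,e); (0,12,e); (3,1,e); (3,17,e); (6,3,e); (6,14,e); (8,0,e); (8,12,e); (12,1,e); (12,8,e); (14,17,e); (17,14,e)
step 6: rule r2; match: 0->14, 1->1, 2->12; deleted nodes (none); deleted edges (none); added nodes 27, 28; added edges (none); result: nodes: 0:q, 1:p, 3:q, 6:q, 8:q, 12:p, 14:p, 17:q, 18:q, 19:p, 20:p, 21:p, 22:p, 23:p, 24:p, 25:p, 26:p, 27:p, 28:p edges: (0,8,e); (0,12,e); (3,1,e); (3,17,e); (6,3,e); (6,14,e); (8,0,e); (8,12,e); (12,1,e); (12,8,e); (14,17,e); (17,14,e)
step 7: rule r2; match: 0->14, 1->1, 2->12; deleted nodes (none); deleted edges (none); added nodes 29, 30; added edges (none); result: nodes: 0:q, 1:p, 3:q, 6:q, 8:q, 12:p, 14:p, 17:q, 18:q, 19:p, 20:p, 21:p, 22:p, 23:p, 24:p, 25:p, 26:p, 27:p, 28:p, 29:p, 30:p edges: (0,8,e); (0,12,e); (3,1,e); (3,17,e); (6,3,e); (6,14,e); (8,0,e); (8,12,e); (12,1,e); (12,8,e); (14,17,e); (17,14,e)
final:
nodes: 0:q, 1:p, 3:q, 6:q, 8:q, 12:p, 14:p, 17:q, 18:q, 19:p, 20:p, 21:p, 22:p, 23:p, 24:p, 25:p, 26:p, 27:p, 28:p, 29:p, 30:p
edges: (0,8,e); (0,12,e); (3,1,e); (3,17,e); (6,3,e); (6,14,e); (8,0,e); (8,12,e); (12,1,e); (12,8,e); (14,17,e); (17,14,e)


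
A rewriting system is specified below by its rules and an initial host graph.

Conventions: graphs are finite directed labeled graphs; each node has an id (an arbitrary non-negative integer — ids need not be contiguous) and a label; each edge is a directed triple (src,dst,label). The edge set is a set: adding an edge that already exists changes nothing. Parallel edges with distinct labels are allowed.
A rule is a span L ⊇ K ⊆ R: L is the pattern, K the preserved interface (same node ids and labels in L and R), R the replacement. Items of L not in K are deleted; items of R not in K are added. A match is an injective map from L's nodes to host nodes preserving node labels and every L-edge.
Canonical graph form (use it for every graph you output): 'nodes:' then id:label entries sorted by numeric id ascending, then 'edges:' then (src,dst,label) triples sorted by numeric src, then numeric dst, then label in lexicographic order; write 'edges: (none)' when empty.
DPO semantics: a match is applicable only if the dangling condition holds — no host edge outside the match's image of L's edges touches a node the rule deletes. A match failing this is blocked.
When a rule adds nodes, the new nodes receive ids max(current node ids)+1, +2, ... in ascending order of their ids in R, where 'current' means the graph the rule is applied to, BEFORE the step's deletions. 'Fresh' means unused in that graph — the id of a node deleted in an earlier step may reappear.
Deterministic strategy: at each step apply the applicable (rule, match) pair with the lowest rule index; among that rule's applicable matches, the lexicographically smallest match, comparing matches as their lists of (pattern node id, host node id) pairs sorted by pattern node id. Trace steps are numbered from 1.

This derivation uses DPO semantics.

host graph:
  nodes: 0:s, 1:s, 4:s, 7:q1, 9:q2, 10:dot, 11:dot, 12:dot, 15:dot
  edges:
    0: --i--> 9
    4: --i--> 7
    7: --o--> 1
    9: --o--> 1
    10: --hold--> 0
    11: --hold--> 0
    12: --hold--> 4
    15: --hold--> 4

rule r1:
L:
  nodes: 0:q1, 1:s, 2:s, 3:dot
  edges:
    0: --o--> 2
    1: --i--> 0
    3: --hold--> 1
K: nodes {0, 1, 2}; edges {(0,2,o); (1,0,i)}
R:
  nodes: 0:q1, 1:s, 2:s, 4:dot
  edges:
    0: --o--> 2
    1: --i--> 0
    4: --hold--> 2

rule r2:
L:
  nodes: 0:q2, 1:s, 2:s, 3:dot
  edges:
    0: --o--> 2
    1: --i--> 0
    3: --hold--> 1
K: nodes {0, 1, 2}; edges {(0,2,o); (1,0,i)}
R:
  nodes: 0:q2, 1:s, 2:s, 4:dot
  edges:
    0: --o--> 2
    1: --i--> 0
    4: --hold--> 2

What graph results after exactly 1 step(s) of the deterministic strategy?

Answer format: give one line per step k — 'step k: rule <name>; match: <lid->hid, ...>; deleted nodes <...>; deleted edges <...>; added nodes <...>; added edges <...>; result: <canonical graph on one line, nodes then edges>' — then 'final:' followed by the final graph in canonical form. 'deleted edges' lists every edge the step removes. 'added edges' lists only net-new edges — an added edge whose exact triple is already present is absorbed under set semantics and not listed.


step 1: rule r1; match: 0->7, 1->4, 2->1, 3->12; deleted nodes 12; deleted edges (12,4,hold); added nodes 16; added edges (16,1,hold); result: nodes: 0:s, 1:s, 4:s, 7:q1, 9:q2, 10:dot, 11:dot, 15:dot, 16:dot edges: (0,9,i); (4,7,i); (7,1,o); (9,1,o); (10,0,hold); (11,0,hold); (15,4,hold); (16,1,hold)
final:
nodes: 0:s, 1:s, 4:s, 7:q1, 9:q2, 10:dot, 11:dot, 15:dot, 16:dot
edges: (0,9,i); (4,7,i); (7,1,o); (9,1,o); (10,0,hold); (11,0,hold); (15,4,hold); (16,1,hold)


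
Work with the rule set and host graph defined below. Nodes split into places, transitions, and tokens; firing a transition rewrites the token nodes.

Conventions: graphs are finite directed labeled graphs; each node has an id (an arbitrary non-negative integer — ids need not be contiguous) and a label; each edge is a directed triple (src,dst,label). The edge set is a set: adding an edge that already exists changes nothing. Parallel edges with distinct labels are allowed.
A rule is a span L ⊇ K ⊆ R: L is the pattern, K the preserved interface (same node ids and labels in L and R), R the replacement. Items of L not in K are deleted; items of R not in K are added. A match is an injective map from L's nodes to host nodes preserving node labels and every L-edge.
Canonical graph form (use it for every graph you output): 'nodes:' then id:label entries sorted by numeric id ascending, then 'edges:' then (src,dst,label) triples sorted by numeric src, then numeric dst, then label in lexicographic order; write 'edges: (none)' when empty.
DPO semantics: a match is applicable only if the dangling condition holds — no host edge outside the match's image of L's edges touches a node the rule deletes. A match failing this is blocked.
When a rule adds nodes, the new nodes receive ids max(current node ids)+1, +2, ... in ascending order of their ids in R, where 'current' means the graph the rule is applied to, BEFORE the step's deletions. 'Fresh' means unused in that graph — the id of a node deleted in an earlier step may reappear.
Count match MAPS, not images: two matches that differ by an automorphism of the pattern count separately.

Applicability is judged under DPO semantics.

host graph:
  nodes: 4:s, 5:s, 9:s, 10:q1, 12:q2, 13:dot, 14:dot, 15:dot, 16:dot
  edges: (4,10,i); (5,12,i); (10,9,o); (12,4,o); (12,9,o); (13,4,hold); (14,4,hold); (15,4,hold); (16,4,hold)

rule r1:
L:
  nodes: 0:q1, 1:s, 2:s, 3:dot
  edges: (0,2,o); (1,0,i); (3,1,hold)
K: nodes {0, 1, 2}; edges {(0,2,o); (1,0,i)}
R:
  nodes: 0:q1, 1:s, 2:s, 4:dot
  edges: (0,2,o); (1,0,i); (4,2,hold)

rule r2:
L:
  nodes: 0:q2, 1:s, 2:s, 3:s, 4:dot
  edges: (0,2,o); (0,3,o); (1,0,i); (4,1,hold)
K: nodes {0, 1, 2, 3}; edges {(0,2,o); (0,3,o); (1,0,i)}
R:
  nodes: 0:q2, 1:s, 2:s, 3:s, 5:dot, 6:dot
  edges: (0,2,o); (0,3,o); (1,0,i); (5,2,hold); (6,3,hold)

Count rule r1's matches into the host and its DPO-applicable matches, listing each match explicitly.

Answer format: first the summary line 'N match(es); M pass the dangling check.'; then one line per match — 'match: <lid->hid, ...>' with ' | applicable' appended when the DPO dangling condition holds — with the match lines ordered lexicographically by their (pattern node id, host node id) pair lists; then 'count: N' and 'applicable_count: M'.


4 match(es); 4 pass the dangling check.
match: 0->10, 1->4, 2->9, 3->13 | applicable
match: 0->10, 1->4, 2->9, 3->14 | applicable
match: 0->10, 1->4, 2->9, 3->15 | applicable
match: 0->10, 1->4, 2->9, 3->16 | applicable
count: 4
applicable_count: 4


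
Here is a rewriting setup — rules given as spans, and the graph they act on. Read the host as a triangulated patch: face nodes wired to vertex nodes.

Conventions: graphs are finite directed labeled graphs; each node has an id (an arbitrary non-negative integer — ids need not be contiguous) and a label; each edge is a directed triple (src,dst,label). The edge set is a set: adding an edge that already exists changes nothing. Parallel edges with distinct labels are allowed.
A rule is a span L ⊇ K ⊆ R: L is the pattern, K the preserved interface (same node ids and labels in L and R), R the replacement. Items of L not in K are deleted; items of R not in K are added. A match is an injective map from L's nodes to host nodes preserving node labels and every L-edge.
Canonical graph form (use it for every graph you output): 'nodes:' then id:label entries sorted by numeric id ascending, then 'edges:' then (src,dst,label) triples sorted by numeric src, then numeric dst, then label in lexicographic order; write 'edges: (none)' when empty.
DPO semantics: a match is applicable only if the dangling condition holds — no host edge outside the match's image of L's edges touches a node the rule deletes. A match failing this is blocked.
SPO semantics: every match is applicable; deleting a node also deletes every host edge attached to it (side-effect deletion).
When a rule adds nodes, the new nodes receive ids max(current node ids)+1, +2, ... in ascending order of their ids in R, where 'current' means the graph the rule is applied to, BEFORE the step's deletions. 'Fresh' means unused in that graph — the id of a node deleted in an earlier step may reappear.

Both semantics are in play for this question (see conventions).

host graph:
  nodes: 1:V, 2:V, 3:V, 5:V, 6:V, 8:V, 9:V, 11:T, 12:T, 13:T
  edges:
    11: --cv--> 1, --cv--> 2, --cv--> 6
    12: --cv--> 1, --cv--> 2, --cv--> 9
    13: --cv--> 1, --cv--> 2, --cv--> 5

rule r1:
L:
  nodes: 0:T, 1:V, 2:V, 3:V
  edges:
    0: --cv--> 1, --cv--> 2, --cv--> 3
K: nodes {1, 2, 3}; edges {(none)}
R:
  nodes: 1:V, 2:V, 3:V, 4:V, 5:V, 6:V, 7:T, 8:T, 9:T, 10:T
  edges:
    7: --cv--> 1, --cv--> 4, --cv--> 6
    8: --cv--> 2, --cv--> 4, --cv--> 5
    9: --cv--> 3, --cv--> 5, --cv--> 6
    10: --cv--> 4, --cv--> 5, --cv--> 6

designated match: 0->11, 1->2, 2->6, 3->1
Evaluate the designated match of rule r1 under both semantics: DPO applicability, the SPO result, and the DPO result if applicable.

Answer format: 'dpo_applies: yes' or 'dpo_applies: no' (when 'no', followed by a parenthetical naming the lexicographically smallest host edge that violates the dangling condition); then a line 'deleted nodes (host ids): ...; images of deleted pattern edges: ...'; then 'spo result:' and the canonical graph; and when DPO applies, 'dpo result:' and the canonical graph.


dpo_applies: yes
deleted nodes (host ids): 11; images of deleted pattern edges: (11,1,cv); (11,2,cv); (11,6,cv)
spo result:
nodes: 1:V, 2:V, 3:V, 5:V, 6:V, 8:V, 9:V, 12:T, 13:T, 14:V, 15:V, 16:V, 17:T, 18:T, 19:T, 20:T
edges: (12,1,cv); (12,2,cv); (12,9,cv); (13,1,cv); (13,2,cv); (13,5,cv); (17,2,cv); (17,14,cv); (17,16,cv); (18,6,cv); (18,14,cv); (18,15,cv); (19,1,cv); (19,15,cv); (19,16,cv); (20,14,cv); (20,15,cv); (20,16,cv)
dpo result:
nodes: 1:V, 2:V, 3:V, 5:V, 6:V, 8:V, 9:V, 12:T, 13:T, 14:V, 15:V, 16:V, 17:T, 18:T, 19:T, 20:T
edges: (12,1,cv); (12,2,cv); (12,9,cv); (13,1,cv); (13,2,cv); (13,5,cv); (17,2,cv); (17,14,cv); (17,16,cv); (18,6,cv); (18,14,cv); (18,15,cv); (19,1,cv); (19,15,cv); (19,16,cv); (20,14,cv); (20,15,cv); (20,16,cv)


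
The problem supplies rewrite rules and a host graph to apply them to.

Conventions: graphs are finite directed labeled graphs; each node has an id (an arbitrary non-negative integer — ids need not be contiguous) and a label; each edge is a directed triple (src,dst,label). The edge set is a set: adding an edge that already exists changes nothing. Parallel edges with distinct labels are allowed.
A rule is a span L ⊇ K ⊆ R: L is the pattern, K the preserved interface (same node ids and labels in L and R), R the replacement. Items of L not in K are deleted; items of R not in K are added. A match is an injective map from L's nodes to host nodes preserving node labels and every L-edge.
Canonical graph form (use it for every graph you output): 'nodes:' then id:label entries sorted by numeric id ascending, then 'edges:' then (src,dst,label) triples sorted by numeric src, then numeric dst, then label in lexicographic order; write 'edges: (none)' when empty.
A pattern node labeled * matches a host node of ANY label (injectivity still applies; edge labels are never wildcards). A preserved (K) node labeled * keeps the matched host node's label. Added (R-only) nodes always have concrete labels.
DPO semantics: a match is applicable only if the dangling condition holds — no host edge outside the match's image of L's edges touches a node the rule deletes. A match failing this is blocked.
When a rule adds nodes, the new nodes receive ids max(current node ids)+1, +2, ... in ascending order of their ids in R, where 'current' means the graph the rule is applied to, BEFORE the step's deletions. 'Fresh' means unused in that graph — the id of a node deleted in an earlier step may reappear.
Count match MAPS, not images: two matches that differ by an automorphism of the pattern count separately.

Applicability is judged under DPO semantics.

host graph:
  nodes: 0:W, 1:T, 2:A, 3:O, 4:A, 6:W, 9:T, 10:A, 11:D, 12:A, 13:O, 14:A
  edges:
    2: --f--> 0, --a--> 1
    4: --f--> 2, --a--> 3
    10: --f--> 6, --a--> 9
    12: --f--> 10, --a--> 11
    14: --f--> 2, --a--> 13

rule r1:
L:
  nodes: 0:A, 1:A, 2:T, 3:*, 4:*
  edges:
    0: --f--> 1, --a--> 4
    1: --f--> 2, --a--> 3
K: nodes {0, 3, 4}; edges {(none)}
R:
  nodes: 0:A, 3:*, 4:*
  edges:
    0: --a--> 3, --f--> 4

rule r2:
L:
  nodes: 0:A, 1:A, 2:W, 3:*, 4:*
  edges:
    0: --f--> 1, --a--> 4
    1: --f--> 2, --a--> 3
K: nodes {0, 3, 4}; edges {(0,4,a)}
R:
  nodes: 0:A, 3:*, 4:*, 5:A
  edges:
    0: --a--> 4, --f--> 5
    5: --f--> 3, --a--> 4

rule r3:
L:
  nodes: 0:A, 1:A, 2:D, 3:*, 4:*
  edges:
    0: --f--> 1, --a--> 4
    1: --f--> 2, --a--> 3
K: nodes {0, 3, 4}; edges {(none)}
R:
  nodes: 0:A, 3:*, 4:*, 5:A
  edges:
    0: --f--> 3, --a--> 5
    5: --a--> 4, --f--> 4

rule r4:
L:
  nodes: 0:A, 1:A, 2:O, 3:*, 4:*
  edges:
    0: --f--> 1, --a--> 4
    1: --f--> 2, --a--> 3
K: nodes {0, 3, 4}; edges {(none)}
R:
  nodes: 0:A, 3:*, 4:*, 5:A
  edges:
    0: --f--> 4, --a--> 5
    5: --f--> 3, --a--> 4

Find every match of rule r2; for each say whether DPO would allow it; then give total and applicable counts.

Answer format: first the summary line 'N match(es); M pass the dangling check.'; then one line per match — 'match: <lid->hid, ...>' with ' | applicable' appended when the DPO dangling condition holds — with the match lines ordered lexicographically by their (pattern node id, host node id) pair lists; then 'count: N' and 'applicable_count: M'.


3 match(es); 1 pass the dangling check.
match: 0->4, 1->2, 2->0, 3->1, 4->3
match: 0->12, 1->10, 2->6, 3->9, 4->11 | applicable
match: 0->14, 1->2, 2->0, 3->1, 4->13
count: 3
applicable_count: 1


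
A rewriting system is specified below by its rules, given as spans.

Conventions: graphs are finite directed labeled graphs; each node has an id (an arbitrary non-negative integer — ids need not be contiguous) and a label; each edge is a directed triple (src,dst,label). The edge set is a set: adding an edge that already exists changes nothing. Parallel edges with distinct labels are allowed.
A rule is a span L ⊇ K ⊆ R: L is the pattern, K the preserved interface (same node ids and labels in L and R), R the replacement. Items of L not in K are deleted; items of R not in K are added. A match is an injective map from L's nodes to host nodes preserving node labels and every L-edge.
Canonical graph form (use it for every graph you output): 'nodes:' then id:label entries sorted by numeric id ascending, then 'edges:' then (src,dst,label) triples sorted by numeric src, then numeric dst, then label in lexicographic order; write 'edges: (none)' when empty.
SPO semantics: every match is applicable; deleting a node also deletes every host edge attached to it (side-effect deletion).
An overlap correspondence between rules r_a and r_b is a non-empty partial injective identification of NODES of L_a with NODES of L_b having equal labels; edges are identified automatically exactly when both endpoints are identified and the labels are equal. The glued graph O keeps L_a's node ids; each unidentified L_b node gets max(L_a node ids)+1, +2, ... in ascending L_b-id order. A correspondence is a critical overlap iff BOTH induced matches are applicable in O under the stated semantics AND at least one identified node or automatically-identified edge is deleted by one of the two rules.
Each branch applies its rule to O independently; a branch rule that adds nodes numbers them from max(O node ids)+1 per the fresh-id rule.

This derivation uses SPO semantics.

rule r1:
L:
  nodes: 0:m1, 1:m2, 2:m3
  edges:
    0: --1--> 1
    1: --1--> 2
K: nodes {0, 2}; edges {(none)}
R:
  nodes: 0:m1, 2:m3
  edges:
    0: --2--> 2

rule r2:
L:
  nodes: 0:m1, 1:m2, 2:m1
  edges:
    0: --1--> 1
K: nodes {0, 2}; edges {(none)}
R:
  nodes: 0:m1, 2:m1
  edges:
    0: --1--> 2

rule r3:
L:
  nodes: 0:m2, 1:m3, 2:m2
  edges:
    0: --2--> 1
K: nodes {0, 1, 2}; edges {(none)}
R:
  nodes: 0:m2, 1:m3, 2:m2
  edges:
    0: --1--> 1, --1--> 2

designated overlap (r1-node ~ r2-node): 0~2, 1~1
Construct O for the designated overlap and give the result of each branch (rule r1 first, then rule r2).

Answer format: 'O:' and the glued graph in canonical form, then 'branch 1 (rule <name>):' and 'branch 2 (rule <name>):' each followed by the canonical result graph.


O:
nodes: 0:m1, 1:m2, 2:m3, 3:m1
edges: (0,1,1); (1,2,1); (3,1,1)
branch 1 (rule r1):
nodes: 0:m1, 2:m3, 3:m1
edges: (0,2,2)
branch 2 (rule r2):
nodes: 0:m1, 2:m3, 3:m1
edges: (3,0,1)
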